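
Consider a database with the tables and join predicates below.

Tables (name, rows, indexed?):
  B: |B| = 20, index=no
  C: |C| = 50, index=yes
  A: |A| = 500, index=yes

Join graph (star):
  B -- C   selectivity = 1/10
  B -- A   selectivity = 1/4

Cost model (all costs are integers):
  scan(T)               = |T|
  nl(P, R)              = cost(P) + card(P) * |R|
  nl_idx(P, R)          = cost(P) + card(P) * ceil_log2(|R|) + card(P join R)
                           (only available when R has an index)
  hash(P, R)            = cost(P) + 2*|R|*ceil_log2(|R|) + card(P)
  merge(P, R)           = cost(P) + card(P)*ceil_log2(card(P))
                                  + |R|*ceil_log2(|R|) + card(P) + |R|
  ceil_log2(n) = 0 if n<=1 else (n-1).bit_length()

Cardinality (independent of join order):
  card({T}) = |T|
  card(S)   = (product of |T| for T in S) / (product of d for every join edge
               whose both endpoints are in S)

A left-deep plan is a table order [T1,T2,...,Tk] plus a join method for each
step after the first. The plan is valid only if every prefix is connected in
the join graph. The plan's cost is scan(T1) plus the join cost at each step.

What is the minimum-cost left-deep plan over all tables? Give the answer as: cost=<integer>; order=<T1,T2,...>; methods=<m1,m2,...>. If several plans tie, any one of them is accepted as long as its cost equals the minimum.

Selinger DP (subsets sized 1..n):
  {B}: scan cost=20, card=20
  {C}: scan cost=50, card=50
  {A}: scan cost=500, card=500
  {BC}: card=100; try (C,nl_idx)→240, (B,hash)→300, (C,merge)→490, (B,merge)→520, (C,hash)→640, (C,nl)→1020 …(+1); best=240 via (C,nl_idx)
  {AB}: card=2500; try (B,hash)→1200, (A,nl_idx)→2700, (A,merge)→5140, (B,merge)→5620, (A,hash)→9040, (A,nl)→10020 …(+1); best=1200 via (B,hash)
  {ABC}: card=12500; try (C,hash)→4300, (A,merge)→6040, (A,hash)→9340, (A,nl_idx)→13640, (C,nl_idx)→28700, (C,merge)→34050 …(+2); best=4300 via (C,hash)

cost=4300; order=A,B,C; methods=hash,hash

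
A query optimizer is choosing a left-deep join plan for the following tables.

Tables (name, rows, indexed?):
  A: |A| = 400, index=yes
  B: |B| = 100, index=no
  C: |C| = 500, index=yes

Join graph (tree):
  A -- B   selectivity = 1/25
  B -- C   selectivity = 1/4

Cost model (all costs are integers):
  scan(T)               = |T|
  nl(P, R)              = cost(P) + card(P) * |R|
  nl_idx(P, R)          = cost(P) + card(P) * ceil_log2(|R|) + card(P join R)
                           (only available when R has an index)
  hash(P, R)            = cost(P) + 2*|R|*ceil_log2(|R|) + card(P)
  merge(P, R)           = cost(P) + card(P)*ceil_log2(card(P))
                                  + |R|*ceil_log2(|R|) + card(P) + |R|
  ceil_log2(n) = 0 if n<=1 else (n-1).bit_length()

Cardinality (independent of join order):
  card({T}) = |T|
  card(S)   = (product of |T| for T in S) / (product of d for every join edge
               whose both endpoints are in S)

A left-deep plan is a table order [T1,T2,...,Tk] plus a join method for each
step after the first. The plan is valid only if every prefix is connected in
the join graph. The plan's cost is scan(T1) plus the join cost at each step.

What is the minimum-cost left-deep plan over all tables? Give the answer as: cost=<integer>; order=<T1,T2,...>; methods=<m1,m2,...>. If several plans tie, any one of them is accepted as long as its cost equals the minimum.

Selinger DP (subsets sized 1..n):
  {A}: scan cost=400, card=400
  {B}: scan cost=100, card=100
  {C}: scan cost=500, card=500
  {AB}: card=1600; try (B,hash)→2200, (A,nl_idx)→2600, (A,merge)→4900, (B,merge)→5200, (A,hash)→7400, (A,nl)→40100 …(+1); best=2200 via (B,hash)
  {BC}: card=12500; try (B,hash)→2400, (C,merge)→5900, (B,merge)→6300, (C,hash)→9200, (C,nl_idx)→13500, (C,nl)→50100 …(+1); best=2400 via (B,hash)
  {ABC}: card=200000; try (C,hash)→12800, (A,hash)→22100, (C,merge)→26400, (A,merge)→193900, (C,nl_idx)→216600, (A,nl_idx)→314900 …(+2); best=12800 via (C,hash)

cost=12800; order=A,B,C; methods=hash,hash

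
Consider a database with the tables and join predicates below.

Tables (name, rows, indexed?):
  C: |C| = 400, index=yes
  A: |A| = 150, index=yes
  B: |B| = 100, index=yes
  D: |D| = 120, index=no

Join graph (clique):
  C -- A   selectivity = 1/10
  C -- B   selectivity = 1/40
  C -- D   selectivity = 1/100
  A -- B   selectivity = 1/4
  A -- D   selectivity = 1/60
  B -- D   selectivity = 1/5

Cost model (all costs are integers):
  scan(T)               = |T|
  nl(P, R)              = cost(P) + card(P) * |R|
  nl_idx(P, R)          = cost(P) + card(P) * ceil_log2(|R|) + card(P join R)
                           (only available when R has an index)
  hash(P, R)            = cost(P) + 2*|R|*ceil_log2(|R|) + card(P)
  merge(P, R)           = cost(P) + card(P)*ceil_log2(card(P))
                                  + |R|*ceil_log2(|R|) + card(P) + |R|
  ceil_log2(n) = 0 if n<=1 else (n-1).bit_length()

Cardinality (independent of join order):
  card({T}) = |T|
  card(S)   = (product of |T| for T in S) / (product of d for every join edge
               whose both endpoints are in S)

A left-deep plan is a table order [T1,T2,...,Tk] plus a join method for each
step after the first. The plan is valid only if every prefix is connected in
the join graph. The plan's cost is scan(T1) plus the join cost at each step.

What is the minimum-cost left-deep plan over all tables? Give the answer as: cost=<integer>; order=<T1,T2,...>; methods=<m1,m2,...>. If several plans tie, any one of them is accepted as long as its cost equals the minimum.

cost=5055; order=D,A,C,B; methods=nl_idx,nl_idx,nl_idx

Selinger DP (subsets sized 1..n):
  {C}: scan cost=400, card=400
  {A}: scan cost=150, card=150
  {B}: scan cost=100, card=100
  {D}: scan cost=120, card=120
  {AC}: card=6000; try (A,hash)→3200, (C,merge)→5500, (A,merge)→5750, (C,hash)→7500, (C,nl_idx)→7500, (A,nl_idx)→9600 …(+2); best=3200 via (A,hash)
  {BC}: card=1000; try (C,nl_idx)→2000, (B,hash)→2200, (B,nl_idx)→4200, (C,merge)→4900, (B,merge)→5200, (C,hash)→7400 …(+2); best=2000 via (C,nl_idx)
  {CD}: card=480; try (C,nl_idx)→1680, (D,hash)→2480, (C,merge)→5080, (D,merge)→5360, (C,hash)→7440, (C,nl)→48120 …(+1); best=1680 via (C,nl_idx)
  {AB}: card=3750; try (B,hash)→1700, (A,merge)→2250, (B,merge)→2300, (A,hash)→2600, (A,nl_idx)→4650, (B,nl_idx)→4950 …(+2); best=1700 via (B,hash)
  {AD}: card=300; try (A,nl_idx)→1380, (D,hash)→1980, (A,merge)→2430, (D,merge)→2460, (A,hash)→2640, (A,nl)→18120 …(+1); best=1380 via (A,nl_idx)
  {BD}: card=2400; try (B,hash)→1640, (D,merge)→1860, (D,hash)→1880, (B,merge)→1880, (B,nl_idx)→3360, (D,nl)→12100 …(+1); best=1640 via (B,hash)
  {ABC}: card=3750; try (A,hash)→5400, (B,hash)→10600, (C,hash)→12650, (A,nl_idx)→13750, (A,merge)→14350, (C,nl_idx)→39200 …(+6); best=5400 via (A,hash)
  {ACD}: card=120; try (C,nl_idx)→4200, (A,hash)→4560, (A,nl_idx)→5640, (A,merge)→7830, (C,merge)→8380, (C,hash)→8880 …(+5); best=4200 via (C,nl_idx)
  {BCD}: card=240; try (B,hash)→3560, (D,hash)→4680, (B,nl_idx)→5280, (B,merge)→7280, (C,hash)→11240, (D,merge)→13960 …(+5); best=3560 via (B,hash)
  {ABD}: card=1500; try (B,hash)→3080, (B,nl_idx)→4980, (B,merge)→5180, (A,hash)→6440, (D,hash)→7130, (A,nl_idx)→22340 …(+5); best=3080 via (B,hash)
  {ABCD}: card=15; try (B,nl_idx)→5055, (A,nl_idx)→5495, (B,hash)→5720, (B,merge)→5960, (A,hash)→6200, (A,merge)→7070 …(+9); best=5055 via (B,nl_idx)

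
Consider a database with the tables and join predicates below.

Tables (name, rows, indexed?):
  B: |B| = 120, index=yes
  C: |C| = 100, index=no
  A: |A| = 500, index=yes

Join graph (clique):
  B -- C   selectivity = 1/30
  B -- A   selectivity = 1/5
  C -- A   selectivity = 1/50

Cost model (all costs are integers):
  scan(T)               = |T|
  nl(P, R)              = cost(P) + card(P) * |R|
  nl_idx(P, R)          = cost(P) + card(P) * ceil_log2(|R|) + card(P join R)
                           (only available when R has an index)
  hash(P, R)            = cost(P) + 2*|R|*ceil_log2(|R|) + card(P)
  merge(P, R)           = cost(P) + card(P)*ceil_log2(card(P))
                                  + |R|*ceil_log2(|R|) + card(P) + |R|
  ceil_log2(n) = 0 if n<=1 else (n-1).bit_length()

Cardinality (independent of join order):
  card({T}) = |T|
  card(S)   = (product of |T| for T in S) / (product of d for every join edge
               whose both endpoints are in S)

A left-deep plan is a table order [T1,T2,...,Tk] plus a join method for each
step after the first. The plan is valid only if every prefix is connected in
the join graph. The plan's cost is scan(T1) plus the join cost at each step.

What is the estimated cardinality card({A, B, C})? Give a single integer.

Tables in S: A(500), B(120), C(100)
Edges inside S: B-C(d=30), B-A(d=5), C-A(d=50)
numerator = 500 * 120 * 100 = 6000000
denominator = 30 * 5 * 50 = 7500
card(S) = 6000000 / 7500 = 800

800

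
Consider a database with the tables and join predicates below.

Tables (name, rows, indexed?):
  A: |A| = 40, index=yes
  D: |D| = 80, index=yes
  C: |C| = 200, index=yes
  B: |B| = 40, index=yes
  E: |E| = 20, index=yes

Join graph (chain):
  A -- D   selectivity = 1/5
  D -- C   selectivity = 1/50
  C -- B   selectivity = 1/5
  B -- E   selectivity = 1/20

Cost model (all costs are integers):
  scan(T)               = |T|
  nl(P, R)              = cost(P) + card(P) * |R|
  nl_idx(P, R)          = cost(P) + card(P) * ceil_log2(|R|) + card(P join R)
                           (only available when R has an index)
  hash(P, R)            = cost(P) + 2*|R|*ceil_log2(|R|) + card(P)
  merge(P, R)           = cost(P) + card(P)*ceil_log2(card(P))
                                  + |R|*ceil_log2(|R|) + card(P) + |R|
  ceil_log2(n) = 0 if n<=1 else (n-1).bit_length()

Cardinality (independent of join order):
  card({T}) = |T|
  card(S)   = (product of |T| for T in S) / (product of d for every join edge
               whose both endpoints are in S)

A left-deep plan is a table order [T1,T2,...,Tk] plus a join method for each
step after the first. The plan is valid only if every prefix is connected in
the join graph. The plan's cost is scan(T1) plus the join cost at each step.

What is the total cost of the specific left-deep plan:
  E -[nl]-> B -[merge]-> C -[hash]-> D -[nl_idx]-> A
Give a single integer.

41460

step 1: scan E: cost=20, card=20
step 2: join B via nl
    card(P join B) = 20*40/(20) = 40
    cost = 20 + 20*40 = 820
step 3: join C via merge
    card(P join C) = 40*200/(5) = 1600
    cost = 820 + 40*6 + 200*8 + 40 + 200 = 2900
step 4: join D via hash
    card(P join D) = 1600*80/(50) = 2560
    cost = 2900 + 2*80*7 + 1600 = 5620
step 5: join A via nl_idx
    card(P join A) = 2560*40/(5) = 20480
    cost = 5620 + 2560*6 + 20480 = 41460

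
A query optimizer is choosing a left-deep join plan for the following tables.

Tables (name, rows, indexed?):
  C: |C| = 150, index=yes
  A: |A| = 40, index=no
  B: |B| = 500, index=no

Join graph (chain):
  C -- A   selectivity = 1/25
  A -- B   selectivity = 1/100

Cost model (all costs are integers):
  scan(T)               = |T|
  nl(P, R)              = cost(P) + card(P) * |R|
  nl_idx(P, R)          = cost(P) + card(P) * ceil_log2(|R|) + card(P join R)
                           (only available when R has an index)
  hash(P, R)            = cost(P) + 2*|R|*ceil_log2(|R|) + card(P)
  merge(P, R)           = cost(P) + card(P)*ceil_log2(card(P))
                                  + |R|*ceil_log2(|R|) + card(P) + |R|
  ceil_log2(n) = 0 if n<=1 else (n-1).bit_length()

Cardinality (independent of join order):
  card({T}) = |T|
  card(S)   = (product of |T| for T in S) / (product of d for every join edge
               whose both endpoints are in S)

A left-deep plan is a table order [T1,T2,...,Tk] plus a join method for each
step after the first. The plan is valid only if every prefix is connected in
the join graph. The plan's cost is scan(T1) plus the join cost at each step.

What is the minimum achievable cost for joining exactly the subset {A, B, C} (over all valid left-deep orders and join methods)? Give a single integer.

4080

Selinger DP over subsets of {A,B,C}:
  {C}: scan cost=150, card=150
  {A}: scan cost=40, card=40
  {B}: scan cost=500, card=500
  {AC}: card=240; try (C,nl_idx)→600, (A,hash)→780, (C,merge)→1670, (A,merge)→1780, (C,hash)→2480, (C,nl)→6040 …(+1); best=600 via (C,nl_idx)
  {AB}: card=200; try (A,hash)→1480, (B,merge)→5320, (A,merge)→5780, (B,hash)→9080, (B,nl)→20040, (A,nl)→20500; best=1480 via (A,hash)
  {ABC}: card=1200; try (C,hash)→4080, (C,nl_idx)→4280, (C,merge)→4630, (B,merge)→7760, (B,hash)→9840, (C,nl)→31480 …(+1); best=4080 via (C,hash)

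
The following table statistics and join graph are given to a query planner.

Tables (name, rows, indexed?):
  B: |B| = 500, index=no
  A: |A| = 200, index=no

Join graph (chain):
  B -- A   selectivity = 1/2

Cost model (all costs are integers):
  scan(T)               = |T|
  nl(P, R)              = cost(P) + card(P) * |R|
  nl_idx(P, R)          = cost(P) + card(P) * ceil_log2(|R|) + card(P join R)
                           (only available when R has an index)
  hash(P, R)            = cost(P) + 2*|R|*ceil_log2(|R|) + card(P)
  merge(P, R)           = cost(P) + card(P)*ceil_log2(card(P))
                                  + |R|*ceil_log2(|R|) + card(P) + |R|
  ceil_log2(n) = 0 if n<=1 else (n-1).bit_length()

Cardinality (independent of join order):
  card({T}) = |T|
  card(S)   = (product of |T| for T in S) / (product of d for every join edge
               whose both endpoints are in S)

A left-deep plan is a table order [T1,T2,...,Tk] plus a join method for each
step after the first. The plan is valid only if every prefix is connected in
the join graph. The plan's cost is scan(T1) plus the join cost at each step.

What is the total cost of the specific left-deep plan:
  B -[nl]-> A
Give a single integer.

step 1: scan B: cost=500, card=500
step 2: join A via nl
    card(P join A) = 500*200/(2) = 50000
    cost = 500 + 500*200 = 100500

100500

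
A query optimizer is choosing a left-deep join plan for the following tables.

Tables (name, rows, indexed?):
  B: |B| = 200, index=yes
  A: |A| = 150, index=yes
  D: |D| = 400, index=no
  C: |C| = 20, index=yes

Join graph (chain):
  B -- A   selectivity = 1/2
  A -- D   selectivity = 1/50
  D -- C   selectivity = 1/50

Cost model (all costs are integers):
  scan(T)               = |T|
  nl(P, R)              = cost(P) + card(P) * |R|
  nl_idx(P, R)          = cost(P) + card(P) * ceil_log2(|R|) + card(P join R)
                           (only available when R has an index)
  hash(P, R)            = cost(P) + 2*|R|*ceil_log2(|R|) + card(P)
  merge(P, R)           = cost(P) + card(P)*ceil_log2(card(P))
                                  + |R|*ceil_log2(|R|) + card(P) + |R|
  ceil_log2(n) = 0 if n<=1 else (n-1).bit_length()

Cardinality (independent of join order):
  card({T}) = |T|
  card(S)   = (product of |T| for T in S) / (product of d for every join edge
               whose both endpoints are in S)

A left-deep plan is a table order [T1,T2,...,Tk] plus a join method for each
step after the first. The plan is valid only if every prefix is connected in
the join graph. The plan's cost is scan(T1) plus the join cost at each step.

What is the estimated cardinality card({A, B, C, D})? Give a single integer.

Tables in S: A(150), B(200), C(20), D(400)
Edges inside S: B-A(d=2), A-D(d=50), D-C(d=50)
numerator = 150 * 200 * 20 * 400 = 240000000
denominator = 2 * 50 * 50 = 5000
card(S) = 240000000 / 5000 = 48000

48000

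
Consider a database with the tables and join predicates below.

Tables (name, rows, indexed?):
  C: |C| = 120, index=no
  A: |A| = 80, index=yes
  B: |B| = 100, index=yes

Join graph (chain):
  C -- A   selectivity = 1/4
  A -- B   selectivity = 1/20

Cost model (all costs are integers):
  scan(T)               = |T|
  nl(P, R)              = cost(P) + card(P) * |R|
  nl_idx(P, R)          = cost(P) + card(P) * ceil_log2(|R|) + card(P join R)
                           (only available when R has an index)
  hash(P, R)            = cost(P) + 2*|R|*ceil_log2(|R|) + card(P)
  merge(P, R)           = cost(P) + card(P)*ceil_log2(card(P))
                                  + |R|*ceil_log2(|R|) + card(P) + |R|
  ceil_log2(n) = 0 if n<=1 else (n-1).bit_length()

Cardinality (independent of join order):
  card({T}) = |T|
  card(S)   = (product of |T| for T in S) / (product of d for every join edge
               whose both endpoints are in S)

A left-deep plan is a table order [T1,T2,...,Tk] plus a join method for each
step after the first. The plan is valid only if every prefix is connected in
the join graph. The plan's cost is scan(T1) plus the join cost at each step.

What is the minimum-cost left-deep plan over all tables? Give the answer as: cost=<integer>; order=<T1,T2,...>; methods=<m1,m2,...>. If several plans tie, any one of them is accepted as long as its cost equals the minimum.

cost=3120; order=A,B,C; methods=nl_idx,hash

Selinger DP (subsets sized 1..n):
  {C}: scan cost=120, card=120
  {A}: scan cost=80, card=80
  {B}: scan cost=100, card=100
  {AC}: card=2400; try (A,hash)→1360, (C,merge)→1680, (A,merge)→1720, (C,hash)→1840, (A,nl_idx)→3360, (C,nl)→9680 …(+1); best=1360 via (A,hash)
  {AB}: card=400; try (B,nl_idx)→1040, (A,nl_idx)→1200, (A,hash)→1320, (B,merge)→1520, (A,merge)→1540, (B,hash)→1560 …(+2); best=1040 via (B,nl_idx)
  {ABC}: card=12000; try (C,hash)→3120, (B,hash)→5160, (C,merge)→6000, (B,nl_idx)→30160, (B,merge)→33360, (C,nl)→49040 …(+1); best=3120 via (C,hash)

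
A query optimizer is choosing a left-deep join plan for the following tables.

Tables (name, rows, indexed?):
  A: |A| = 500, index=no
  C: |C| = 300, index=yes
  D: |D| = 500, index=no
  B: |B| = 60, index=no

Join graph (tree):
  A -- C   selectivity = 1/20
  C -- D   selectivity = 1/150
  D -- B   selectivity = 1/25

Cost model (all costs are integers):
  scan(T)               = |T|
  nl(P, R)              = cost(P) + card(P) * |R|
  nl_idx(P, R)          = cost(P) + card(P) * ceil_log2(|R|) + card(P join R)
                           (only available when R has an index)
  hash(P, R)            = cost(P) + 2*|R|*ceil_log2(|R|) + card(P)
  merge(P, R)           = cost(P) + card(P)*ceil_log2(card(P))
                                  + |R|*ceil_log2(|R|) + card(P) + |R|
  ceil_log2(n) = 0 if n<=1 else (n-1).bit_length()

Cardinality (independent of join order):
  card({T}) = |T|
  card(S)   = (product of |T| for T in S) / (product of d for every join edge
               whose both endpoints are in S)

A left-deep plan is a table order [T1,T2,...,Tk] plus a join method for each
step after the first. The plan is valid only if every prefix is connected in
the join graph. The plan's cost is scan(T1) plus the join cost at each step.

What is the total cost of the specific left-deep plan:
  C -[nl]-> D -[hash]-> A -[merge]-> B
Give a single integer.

step 1: scan C: cost=300, card=300
step 2: join D via nl
    card(P join D) = 300*500/(150) = 1000
    cost = 300 + 300*500 = 150300
step 3: join A via hash
    card(P join A) = 1000*500/(20) = 25000
    cost = 150300 + 2*500*9 + 1000 = 160300
step 4: join B via merge
    card(P join B) = 25000*60/(25) = 60000
    cost = 160300 + 25000*15 + 60*6 + 25000 + 60 = 560720

560720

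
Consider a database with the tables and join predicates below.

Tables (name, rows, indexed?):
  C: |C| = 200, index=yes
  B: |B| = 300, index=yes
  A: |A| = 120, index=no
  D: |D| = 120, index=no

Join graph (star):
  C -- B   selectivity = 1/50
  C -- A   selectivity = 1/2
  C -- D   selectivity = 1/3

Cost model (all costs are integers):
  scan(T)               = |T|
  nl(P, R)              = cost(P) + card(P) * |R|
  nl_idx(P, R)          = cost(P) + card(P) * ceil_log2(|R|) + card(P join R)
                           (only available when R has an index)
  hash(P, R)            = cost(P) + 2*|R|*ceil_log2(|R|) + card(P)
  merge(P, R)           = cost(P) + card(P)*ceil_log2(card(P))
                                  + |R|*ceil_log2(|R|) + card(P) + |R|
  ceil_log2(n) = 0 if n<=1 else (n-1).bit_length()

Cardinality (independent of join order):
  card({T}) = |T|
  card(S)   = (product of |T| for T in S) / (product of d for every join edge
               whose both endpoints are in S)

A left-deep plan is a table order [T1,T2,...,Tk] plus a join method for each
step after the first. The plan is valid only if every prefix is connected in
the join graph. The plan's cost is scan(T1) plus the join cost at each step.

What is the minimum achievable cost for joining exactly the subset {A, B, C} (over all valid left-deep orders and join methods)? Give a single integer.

6080

Selinger DP over subsets of {A,B,C}:
  {C}: scan cost=200, card=200
  {B}: scan cost=300, card=300
  {A}: scan cost=120, card=120
  {BC}: card=1200; try (B,nl_idx)→3200, (C,hash)→3800, (C,nl_idx)→3900, (B,merge)→5000, (C,merge)→5100, (B,hash)→5800 …(+2); best=3200 via (B,nl_idx)
  {AC}: card=12000; try (A,hash)→2080, (C,merge)→2880, (A,merge)→2960, (C,hash)→3440, (C,nl_idx)→13080, (C,nl)→24120 …(+1); best=2080 via (A,hash)
  {ABC}: card=72000; try (A,hash)→6080, (A,merge)→18560, (B,hash)→19480, (A,nl)→147200, (B,nl_idx)→182080, (B,merge)→185080 …(+1); best=6080 via (A,hash)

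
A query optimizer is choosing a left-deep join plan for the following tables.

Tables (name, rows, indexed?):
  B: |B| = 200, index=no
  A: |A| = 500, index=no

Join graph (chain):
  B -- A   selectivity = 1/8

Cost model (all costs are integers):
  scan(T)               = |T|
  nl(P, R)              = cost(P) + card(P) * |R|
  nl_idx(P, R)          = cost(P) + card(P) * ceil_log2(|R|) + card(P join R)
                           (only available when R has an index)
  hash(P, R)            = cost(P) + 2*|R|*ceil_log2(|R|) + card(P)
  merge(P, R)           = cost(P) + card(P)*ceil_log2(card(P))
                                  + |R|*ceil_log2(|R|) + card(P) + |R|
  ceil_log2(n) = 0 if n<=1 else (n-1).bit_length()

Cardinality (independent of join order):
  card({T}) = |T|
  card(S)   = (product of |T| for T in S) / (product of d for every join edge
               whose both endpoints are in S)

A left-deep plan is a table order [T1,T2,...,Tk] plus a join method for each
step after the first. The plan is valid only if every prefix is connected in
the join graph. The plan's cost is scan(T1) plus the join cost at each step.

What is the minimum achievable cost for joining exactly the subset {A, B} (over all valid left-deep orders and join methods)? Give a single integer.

4200

Selinger DP over subsets of {A,B}:
  {B}: scan cost=200, card=200
  {A}: scan cost=500, card=500
  {AB}: card=12500; try (B,hash)→4200, (A,merge)→7000, (B,merge)→7300, (A,hash)→9400, (A,nl)→100200, (B,nl)→100500; best=4200 via (B,hash)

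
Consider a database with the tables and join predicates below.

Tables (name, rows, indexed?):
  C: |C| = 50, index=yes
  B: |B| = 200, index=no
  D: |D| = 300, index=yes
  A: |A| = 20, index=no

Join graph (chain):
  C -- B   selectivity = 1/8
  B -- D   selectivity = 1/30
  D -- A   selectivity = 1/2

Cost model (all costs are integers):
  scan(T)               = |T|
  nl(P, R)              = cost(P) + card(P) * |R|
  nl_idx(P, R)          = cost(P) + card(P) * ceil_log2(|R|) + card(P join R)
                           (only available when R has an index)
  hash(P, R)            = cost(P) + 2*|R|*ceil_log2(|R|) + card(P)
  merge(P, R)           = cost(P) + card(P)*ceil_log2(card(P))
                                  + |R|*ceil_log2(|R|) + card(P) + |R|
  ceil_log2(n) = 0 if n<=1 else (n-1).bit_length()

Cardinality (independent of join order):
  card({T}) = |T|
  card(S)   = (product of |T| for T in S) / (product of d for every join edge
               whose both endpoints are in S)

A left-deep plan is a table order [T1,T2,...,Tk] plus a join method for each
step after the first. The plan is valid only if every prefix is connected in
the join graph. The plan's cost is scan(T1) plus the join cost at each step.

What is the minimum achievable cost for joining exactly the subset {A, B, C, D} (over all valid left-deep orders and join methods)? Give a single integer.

19100

Selinger DP over subsets of {A,B,C,D}:
  {C}: scan cost=50, card=50
  {B}: scan cost=200, card=200
  {D}: scan cost=300, card=300
  {A}: scan cost=20, card=20
  {BC}: card=1250; try (C,hash)→1000, (B,merge)→2200, (C,merge)→2350, (C,nl_idx)→2650, (B,hash)→3300, (B,nl)→10050 …(+1); best=1000 via (C,hash)
  {BD}: card=2000; try (B,hash)→3800, (D,nl_idx)→4000, (D,merge)→5000, (B,merge)→5100, (D,hash)→5800, (D,nl)→60200 …(+1); best=3800 via (B,hash)
  {AD}: card=3000; try (A,hash)→800, (D,merge)→3140, (D,nl_idx)→3200, (A,merge)→3420, (D,hash)→5440, (D,nl)→6020 …(+1); best=800 via (A,hash)
  {BCD}: card=12500; try (C,hash)→6400, (D,hash)→7650, (D,merge)→19000, (D,nl_idx)→24750, (C,merge)→28150, (C,nl_idx)→28300 …(+2); best=6400 via (C,hash)
  {ABD}: card=20000; try (A,hash)→6000, (B,hash)→7000, (A,merge)→27920, (B,merge)→41600, (A,nl)→43800, (B,nl)→600800; best=6000 via (A,hash)
  {ABCD}: card=125000; try (A,hash)→19100, (C,hash)→26600, (A,merge)→194020, (C,nl_idx)→251000, (A,nl)→256400, (C,merge)→326350 …(+1); best=19100 via (A,hash)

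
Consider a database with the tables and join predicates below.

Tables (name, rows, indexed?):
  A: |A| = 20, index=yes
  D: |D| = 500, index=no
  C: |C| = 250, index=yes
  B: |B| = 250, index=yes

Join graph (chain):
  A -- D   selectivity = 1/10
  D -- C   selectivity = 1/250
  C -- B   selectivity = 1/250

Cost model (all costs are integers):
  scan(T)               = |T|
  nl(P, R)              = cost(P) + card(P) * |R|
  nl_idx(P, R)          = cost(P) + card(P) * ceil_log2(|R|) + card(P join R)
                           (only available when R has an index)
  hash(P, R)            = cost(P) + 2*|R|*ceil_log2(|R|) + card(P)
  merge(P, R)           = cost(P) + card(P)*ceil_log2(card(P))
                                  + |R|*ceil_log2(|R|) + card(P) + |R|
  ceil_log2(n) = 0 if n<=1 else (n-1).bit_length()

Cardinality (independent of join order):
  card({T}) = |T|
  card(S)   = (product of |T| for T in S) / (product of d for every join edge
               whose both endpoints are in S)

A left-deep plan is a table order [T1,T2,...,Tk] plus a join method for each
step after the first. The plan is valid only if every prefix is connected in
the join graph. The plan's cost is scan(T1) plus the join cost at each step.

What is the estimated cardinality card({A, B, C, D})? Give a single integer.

1000

Tables in S: A(20), B(250), C(250), D(500)
Edges inside S: A-D(d=10), D-C(d=250), C-B(d=250)
numerator = 20 * 250 * 250 * 500 = 625000000
denominator = 10 * 250 * 250 = 625000
card(S) = 625000000 / 625000 = 1000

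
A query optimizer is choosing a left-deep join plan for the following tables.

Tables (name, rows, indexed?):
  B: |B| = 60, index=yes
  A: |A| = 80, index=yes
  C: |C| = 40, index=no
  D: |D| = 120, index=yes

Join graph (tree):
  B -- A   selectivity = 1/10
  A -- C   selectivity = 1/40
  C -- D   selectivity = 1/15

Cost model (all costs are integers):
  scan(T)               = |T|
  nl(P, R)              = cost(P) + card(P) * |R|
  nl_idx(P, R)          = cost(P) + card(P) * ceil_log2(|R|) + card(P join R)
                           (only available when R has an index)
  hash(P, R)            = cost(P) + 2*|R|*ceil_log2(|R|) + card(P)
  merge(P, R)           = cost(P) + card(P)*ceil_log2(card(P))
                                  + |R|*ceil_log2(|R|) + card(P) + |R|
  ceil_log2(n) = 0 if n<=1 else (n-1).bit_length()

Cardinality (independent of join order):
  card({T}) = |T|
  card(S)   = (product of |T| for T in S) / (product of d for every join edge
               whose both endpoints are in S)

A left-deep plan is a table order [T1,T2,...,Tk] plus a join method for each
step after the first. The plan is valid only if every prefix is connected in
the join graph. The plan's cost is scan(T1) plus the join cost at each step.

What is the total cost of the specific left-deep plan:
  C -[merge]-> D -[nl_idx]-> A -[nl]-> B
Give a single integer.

step 1: scan C: cost=40, card=40
step 2: join D via merge
    card(P join D) = 40*120/(15) = 320
    cost = 40 + 40*6 + 120*7 + 40 + 120 = 1280
step 3: join A via nl_idx
    card(P join A) = 320*80/(40) = 640
    cost = 1280 + 320*7 + 640 = 4160
step 4: join B via nl
    card(P join B) = 640*60/(10) = 3840
    cost = 4160 + 640*60 = 42560

42560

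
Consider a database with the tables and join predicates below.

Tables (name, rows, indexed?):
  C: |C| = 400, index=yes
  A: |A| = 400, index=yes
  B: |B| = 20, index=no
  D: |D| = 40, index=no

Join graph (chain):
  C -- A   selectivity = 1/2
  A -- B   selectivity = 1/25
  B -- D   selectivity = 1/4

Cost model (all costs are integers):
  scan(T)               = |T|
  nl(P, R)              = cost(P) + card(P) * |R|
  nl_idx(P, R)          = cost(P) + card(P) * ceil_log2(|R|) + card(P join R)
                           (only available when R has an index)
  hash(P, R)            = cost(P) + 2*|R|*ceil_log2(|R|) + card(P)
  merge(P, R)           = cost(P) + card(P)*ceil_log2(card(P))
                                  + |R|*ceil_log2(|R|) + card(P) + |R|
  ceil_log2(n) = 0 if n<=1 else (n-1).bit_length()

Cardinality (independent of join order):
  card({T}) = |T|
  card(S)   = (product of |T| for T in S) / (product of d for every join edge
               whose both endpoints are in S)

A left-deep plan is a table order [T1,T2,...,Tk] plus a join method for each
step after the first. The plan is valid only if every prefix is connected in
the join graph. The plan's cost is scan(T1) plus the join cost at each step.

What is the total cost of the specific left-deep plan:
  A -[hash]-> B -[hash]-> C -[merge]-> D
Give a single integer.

1096800

step 1: scan A: cost=400, card=400
step 2: join B via hash
    card(P join B) = 400*20/(25) = 320
    cost = 400 + 2*20*5 + 400 = 1000
step 3: join C via hash
    card(P join C) = 320*400/(2) = 64000
    cost = 1000 + 2*400*9 + 320 = 8520
step 4: join D via merge
    card(P join D) = 64000*40/(4) = 640000
    cost = 8520 + 64000*16 + 40*6 + 64000 + 40 = 1096800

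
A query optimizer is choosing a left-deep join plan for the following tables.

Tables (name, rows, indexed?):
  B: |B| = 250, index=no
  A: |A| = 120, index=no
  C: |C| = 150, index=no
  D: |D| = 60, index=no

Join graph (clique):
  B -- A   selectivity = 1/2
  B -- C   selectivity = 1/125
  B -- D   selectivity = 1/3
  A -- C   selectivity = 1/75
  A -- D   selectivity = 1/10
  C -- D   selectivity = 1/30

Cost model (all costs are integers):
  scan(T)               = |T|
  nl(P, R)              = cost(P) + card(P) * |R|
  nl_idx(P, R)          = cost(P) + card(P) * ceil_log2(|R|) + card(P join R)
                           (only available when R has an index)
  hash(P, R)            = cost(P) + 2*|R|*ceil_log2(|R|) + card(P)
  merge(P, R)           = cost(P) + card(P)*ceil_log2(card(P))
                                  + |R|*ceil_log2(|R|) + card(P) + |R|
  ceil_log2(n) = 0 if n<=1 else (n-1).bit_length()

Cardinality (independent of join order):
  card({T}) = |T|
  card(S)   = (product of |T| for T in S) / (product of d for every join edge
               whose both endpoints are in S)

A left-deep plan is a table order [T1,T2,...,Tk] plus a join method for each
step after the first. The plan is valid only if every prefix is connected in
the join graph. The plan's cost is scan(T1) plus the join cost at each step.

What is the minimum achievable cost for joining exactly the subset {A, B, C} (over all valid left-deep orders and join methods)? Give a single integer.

Selinger DP over subsets of {A,B,C}:
  {B}: scan cost=250, card=250
  {A}: scan cost=120, card=120
  {C}: scan cost=150, card=150
  {AB}: card=15000; try (A,hash)→2180, (B,merge)→3330, (A,merge)→3460, (B,hash)→4240, (B,nl)→30120, (A,nl)→30250; best=2180 via (A,hash)
  {BC}: card=300; try (C,hash)→2900, (B,merge)→3750, (C,merge)→3850, (B,hash)→4300, (B,nl)→37650, (C,nl)→37750; best=2900 via (C,hash)
  {AC}: card=240; try (A,hash)→1980, (C,merge)→2430, (A,merge)→2460, (C,hash)→2640, (C,nl)→18120, (A,nl)→18150; best=1980 via (A,hash)
  {ABC}: card=240; try (A,hash)→4880, (B,hash)→6220, (B,merge)→6390, (A,merge)→6860, (C,hash)→19580, (A,nl)→38900 …(+3); best=4880 via (A,hash)

4880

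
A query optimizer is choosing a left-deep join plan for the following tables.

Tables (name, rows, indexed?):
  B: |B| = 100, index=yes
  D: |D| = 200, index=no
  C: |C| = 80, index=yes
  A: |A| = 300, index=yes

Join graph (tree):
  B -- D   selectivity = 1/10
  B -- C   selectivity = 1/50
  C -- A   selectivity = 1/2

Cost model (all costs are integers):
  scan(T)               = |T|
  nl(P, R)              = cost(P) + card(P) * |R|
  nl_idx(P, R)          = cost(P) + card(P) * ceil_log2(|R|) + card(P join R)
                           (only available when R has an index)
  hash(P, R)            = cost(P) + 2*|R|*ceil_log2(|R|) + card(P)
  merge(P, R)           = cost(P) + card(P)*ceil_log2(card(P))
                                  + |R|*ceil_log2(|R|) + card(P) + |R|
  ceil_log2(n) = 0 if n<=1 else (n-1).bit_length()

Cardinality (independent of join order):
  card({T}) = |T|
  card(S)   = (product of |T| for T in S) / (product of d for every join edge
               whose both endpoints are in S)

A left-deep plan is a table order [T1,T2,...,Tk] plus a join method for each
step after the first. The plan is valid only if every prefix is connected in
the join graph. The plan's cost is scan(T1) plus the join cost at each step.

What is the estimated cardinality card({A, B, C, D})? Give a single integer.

480000

Tables in S: A(300), B(100), C(80), D(200)
Edges inside S: B-D(d=10), B-C(d=50), C-A(d=2)
numerator = 300 * 100 * 80 * 200 = 480000000
denominator = 10 * 50 * 2 = 1000
card(S) = 480000000 / 1000 = 480000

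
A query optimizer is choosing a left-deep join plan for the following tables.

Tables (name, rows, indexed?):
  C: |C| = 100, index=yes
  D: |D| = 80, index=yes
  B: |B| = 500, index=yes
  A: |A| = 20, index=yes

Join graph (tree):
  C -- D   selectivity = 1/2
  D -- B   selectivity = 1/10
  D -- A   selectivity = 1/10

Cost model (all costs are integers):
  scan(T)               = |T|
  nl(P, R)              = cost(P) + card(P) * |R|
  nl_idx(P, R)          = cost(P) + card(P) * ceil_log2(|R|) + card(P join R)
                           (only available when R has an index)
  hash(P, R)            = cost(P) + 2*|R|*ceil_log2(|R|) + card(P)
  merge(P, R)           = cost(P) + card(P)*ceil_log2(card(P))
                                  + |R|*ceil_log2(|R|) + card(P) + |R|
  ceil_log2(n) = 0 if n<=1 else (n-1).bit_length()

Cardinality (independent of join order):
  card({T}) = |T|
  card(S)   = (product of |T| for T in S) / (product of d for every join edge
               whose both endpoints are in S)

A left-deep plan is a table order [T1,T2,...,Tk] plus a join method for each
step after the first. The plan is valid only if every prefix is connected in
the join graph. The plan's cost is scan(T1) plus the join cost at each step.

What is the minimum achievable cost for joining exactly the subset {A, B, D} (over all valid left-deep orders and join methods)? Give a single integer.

Selinger DP over subsets of {A,B,D}:
  {D}: scan cost=80, card=80
  {B}: scan cost=500, card=500
  {A}: scan cost=20, card=20
  {BD}: card=4000; try (D,hash)→2120, (B,nl_idx)→4800, (B,merge)→5720, (D,merge)→6140, (D,nl_idx)→8000, (B,hash)→9160 …(+2); best=2120 via (D,hash)
  {AD}: card=160; try (D,nl_idx)→320, (A,hash)→360, (A,nl_idx)→640, (D,merge)→780, (A,merge)→840, (D,hash)→1160 …(+2); best=320 via (D,nl_idx)
  {ABD}: card=8000; try (A,hash)→6320, (B,merge)→6760, (B,hash)→9480, (B,nl_idx)→9760, (A,nl_idx)→30120, (A,merge)→54240 …(+2); best=6320 via (A,hash)

6320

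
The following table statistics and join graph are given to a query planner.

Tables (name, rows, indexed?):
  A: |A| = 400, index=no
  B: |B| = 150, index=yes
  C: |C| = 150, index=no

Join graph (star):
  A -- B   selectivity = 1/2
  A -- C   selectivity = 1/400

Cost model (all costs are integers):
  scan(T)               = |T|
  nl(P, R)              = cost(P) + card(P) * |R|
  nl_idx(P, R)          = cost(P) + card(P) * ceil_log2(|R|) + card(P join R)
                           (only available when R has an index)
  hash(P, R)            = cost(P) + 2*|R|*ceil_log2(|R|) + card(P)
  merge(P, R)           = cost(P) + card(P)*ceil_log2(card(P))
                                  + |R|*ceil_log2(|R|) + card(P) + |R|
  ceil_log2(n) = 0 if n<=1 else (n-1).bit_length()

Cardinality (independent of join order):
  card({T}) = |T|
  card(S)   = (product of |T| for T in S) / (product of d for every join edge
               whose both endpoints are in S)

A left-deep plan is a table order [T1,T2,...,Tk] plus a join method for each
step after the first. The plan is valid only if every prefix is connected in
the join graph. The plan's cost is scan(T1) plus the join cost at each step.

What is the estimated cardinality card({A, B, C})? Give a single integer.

11250

Tables in S: A(400), B(150), C(150)
Edges inside S: A-B(d=2), A-C(d=400)
numerator = 400 * 150 * 150 = 9000000
denominator = 2 * 400 = 800
card(S) = 9000000 / 800 = 11250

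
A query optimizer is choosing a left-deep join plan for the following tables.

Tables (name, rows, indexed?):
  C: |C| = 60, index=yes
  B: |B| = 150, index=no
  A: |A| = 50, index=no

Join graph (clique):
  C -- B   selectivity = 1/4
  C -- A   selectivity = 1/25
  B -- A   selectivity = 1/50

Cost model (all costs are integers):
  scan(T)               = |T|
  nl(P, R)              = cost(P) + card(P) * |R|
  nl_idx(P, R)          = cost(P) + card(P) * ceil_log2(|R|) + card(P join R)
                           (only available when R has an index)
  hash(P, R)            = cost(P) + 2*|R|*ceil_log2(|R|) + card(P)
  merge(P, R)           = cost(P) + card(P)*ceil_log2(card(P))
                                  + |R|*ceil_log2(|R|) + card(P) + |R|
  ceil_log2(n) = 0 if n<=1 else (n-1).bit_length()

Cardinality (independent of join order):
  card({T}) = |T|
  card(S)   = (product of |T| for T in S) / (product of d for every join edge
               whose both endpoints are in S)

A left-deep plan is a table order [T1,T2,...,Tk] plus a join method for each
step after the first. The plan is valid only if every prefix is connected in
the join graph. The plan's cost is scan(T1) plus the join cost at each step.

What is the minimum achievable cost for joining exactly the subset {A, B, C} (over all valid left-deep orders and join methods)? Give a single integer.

Selinger DP over subsets of {A,B,C}:
  {C}: scan cost=60, card=60
  {B}: scan cost=150, card=150
  {A}: scan cost=50, card=50
  {BC}: card=2250; try (C,hash)→1020, (B,merge)→1830, (C,merge)→1920, (B,hash)→2520, (C,nl_idx)→3300, (B,nl)→9060 …(+1); best=1020 via (C,hash)
  {AC}: card=120; try (C,nl_idx)→470, (A,hash)→720, (C,hash)→820, (C,merge)→820, (A,merge)→830, (C,nl)→3050 …(+1); best=470 via (C,nl_idx)
  {AB}: card=150; try (A,hash)→900, (B,merge)→1750, (A,merge)→1850, (B,hash)→2500, (B,nl)→7550, (A,nl)→7650; best=900 via (A,hash)
  {ABC}: card=90; try (C,hash)→1770, (C,nl_idx)→1890, (C,merge)→2670, (B,merge)→2780, (B,hash)→2990, (A,hash)→3870 …(+4); best=1770 via (C,hash)

1770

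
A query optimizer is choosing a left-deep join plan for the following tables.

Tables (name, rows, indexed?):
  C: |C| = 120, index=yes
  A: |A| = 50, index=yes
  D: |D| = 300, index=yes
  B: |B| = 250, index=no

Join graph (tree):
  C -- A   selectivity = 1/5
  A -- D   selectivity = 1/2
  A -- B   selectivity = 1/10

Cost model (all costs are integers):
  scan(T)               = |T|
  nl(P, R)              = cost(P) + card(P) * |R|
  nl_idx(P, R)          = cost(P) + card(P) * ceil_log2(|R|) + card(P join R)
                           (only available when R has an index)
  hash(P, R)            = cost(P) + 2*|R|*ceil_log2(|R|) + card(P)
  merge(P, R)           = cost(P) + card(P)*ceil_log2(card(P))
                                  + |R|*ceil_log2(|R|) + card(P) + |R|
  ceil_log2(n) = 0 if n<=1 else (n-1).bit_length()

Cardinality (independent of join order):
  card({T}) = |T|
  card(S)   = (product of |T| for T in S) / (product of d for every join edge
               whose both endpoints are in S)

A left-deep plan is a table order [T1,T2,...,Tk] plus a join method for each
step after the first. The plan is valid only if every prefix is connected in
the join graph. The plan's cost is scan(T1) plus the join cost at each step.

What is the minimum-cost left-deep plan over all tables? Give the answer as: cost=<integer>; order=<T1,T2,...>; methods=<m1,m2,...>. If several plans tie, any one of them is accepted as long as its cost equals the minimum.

Selinger DP (subsets sized 1..n):
  {C}: scan cost=120, card=120
  {A}: scan cost=50, card=50
  {D}: scan cost=300, card=300
  {B}: scan cost=250, card=250
  {AC}: card=1200; try (A,hash)→840, (C,merge)→1360, (A,merge)→1430, (C,nl_idx)→1600, (C,hash)→1780, (A,nl_idx)→2040 …(+2); best=840 via (A,hash)
  {AD}: card=7500; try (A,hash)→1200, (D,merge)→3400, (A,merge)→3650, (D,hash)→5500, (D,nl_idx)→8000, (A,nl_idx)→9600 …(+2); best=1200 via (A,hash)
  {AB}: card=1250; try (A,hash)→1100, (B,merge)→2650, (A,merge)→2850, (A,nl_idx)→3000, (B,hash)→4100, (B,nl)→12550 …(+1); best=1100 via (A,hash)
  {ACD}: card=180000; try (D,hash)→7440, (C,hash)→10380, (D,merge)→18240, (C,merge)→107160, (D,nl_idx)→191640, (C,nl_idx)→233700 …(+2); best=7440 via (D,hash)
  {ABC}: card=30000; try (C,hash)→4030, (B,hash)→6040, (C,merge)→17060, (B,merge)→17490, (C,nl_idx)→39850, (C,nl)→151100 …(+1); best=4030 via (C,hash)
  {ABD}: card=187500; try (D,hash)→7750, (B,hash)→12700, (D,merge)→19100, (B,merge)→108450, (D,nl_idx)→199850, (D,nl)→376100 …(+1); best=7750 via (D,hash)
  {ABCD}: card=4500000; try (D,hash)→39430, (B,hash)→191440, (C,hash)→196930, (D,merge)→487030, (B,merge)→3429690, (C,merge)→3571210 …(+5); best=39430 via (D,hash)

cost=39430; order=B,A,C,D; methods=hash,hash,hash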